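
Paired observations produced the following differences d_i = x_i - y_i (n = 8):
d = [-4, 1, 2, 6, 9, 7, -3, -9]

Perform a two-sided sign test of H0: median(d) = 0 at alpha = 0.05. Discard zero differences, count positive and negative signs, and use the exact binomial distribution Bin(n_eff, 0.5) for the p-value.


Step 1: Discard zero differences. Original n = 8; n_eff = number of nonzero differences = 8.
Nonzero differences (with sign): -4, +1, +2, +6, +9, +7, -3, -9
Step 2: Count signs: positive = 5, negative = 3.
Step 3: Under H0: P(positive) = 0.5, so the number of positives S ~ Bin(8, 0.5).
Step 4: Two-sided exact p-value = sum of Bin(8,0.5) probabilities at or below the observed probability = 0.726562.
Step 5: alpha = 0.05. fail to reject H0.

n_eff = 8, pos = 5, neg = 3, p = 0.726562, fail to reject H0.


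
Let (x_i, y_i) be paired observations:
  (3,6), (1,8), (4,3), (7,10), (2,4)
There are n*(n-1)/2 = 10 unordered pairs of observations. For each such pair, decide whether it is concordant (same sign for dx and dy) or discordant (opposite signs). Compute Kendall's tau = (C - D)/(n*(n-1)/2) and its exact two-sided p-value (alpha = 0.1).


Step 1: Enumerate the 10 unordered pairs (i,j) with i<j and classify each by sign(x_j-x_i) * sign(y_j-y_i).
  (1,2):dx=-2,dy=+2->D; (1,3):dx=+1,dy=-3->D; (1,4):dx=+4,dy=+4->C; (1,5):dx=-1,dy=-2->C
  (2,3):dx=+3,dy=-5->D; (2,4):dx=+6,dy=+2->C; (2,5):dx=+1,dy=-4->D; (3,4):dx=+3,dy=+7->C
  (3,5):dx=-2,dy=+1->D; (4,5):dx=-5,dy=-6->C
Step 2: C = 5, D = 5, total pairs = 10.
Step 3: tau = (C - D)/(n(n-1)/2) = (5 - 5)/10 = 0.000000.
Step 4: Exact two-sided p-value (enumerate n! = 120 permutations of y under H0): p = 1.000000.
Step 5: alpha = 0.1. fail to reject H0.

tau_b = 0.0000 (C=5, D=5), p = 1.000000, fail to reject H0.


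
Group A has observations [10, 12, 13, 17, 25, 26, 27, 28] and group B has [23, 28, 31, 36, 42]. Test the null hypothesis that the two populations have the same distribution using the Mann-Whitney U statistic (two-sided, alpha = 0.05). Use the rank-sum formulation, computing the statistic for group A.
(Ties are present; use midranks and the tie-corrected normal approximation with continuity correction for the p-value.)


Step 1: Combine and sort all 13 observations; assign midranks.
sorted (value, group): (10,X), (12,X), (13,X), (17,X), (23,Y), (25,X), (26,X), (27,X), (28,X), (28,Y), (31,Y), (36,Y), (42,Y)
ranks: 10->1, 12->2, 13->3, 17->4, 23->5, 25->6, 26->7, 27->8, 28->9.5, 28->9.5, 31->11, 36->12, 42->13
Step 2: Rank sum for X: R1 = 1 + 2 + 3 + 4 + 6 + 7 + 8 + 9.5 = 40.5.
Step 3: U_X = R1 - n1(n1+1)/2 = 40.5 - 8*9/2 = 40.5 - 36 = 4.5.
       U_Y = n1*n2 - U_X = 40 - 4.5 = 35.5.
Step 4: Ties are present, so use the tie-corrected normal approximation (with continuity correction) for the p-value.
Step 5: p-value = 0.027892; compare to alpha = 0.05. reject H0.

U_X = 4.5, p = 0.027892, reject H0 at alpha = 0.05.


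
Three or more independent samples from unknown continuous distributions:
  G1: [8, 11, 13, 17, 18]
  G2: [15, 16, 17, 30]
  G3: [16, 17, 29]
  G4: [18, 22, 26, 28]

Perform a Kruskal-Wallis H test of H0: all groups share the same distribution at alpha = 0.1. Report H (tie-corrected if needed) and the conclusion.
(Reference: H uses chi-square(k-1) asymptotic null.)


Step 1: Combine all N = 16 observations and assign midranks.
sorted (value, group, rank): (8,G1,1), (11,G1,2), (13,G1,3), (15,G2,4), (16,G2,5.5), (16,G3,5.5), (17,G1,8), (17,G2,8), (17,G3,8), (18,G1,10.5), (18,G4,10.5), (22,G4,12), (26,G4,13), (28,G4,14), (29,G3,15), (30,G2,16)
Step 2: Sum ranks within each group.
R_1 = 24.5 (n_1 = 5)
R_2 = 33.5 (n_2 = 4)
R_3 = 28.5 (n_3 = 3)
R_4 = 49.5 (n_4 = 4)
Step 3: H = 12/(N(N+1)) * sum(R_i^2/n_i) - 3(N+1)
     = 12/(16*17) * (24.5^2/5 + 33.5^2/4 + 28.5^2/3 + 49.5^2/4) - 3*17
     = 0.044118 * 1283.92 - 51
     = 5.643750.
Step 4: Ties present; correction factor C = 1 - 36/(16^3 - 16) = 0.991176. Corrected H = 5.643750 / 0.991176 = 5.693991.
Step 5: Under H0, H ~ chi^2(3); p-value = 0.127485.
Step 6: alpha = 0.1. fail to reject H0.

H = 5.6940, df = 3, p = 0.127485, fail to reject H0.


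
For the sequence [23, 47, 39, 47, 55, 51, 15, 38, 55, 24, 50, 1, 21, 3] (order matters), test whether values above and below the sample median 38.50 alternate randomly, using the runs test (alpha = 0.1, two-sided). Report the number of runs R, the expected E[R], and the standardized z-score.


Step 1: Compute median = 38.50; label A = above, B = below.
Labels in order: BAAAAABBABABBB  (n_A = 7, n_B = 7)
Step 2: Count runs R = 7.
Step 3: Under H0 (random ordering), E[R] = 2*n_A*n_B/(n_A+n_B) + 1 = 2*7*7/14 + 1 = 8.0000.
        Var[R] = 2*n_A*n_B*(2*n_A*n_B - n_A - n_B) / ((n_A+n_B)^2 * (n_A+n_B-1)) = 8232/2548 = 3.2308.
        SD[R] = 1.7974.
Step 4: Continuity-corrected z = (R + 0.5 - E[R]) / SD[R] = (7 + 0.5 - 8.0000) / 1.7974 = -0.2782.
Step 5: Two-sided p-value via normal approximation = 2*(1 - Phi(|z|)) = 0.780879.
Step 6: alpha = 0.1. fail to reject H0.

R = 7, z = -0.2782, p = 0.780879, fail to reject H0.


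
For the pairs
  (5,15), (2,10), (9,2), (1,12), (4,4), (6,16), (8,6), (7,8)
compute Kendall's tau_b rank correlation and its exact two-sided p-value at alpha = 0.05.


Step 1: Enumerate the 28 unordered pairs (i,j) with i<j and classify each by sign(x_j-x_i) * sign(y_j-y_i).
  (1,2):dx=-3,dy=-5->C; (1,3):dx=+4,dy=-13->D; (1,4):dx=-4,dy=-3->C; (1,5):dx=-1,dy=-11->C
  (1,6):dx=+1,dy=+1->C; (1,7):dx=+3,dy=-9->D; (1,8):dx=+2,dy=-7->D; (2,3):dx=+7,dy=-8->D
  (2,4):dx=-1,dy=+2->D; (2,5):dx=+2,dy=-6->D; (2,6):dx=+4,dy=+6->C; (2,7):dx=+6,dy=-4->D
  (2,8):dx=+5,dy=-2->D; (3,4):dx=-8,dy=+10->D; (3,5):dx=-5,dy=+2->D; (3,6):dx=-3,dy=+14->D
  (3,7):dx=-1,dy=+4->D; (3,8):dx=-2,dy=+6->D; (4,5):dx=+3,dy=-8->D; (4,6):dx=+5,dy=+4->C
  (4,7):dx=+7,dy=-6->D; (4,8):dx=+6,dy=-4->D; (5,6):dx=+2,dy=+12->C; (5,7):dx=+4,dy=+2->C
  (5,8):dx=+3,dy=+4->C; (6,7):dx=+2,dy=-10->D; (6,8):dx=+1,dy=-8->D; (7,8):dx=-1,dy=+2->D
Step 2: C = 9, D = 19, total pairs = 28.
Step 3: tau = (C - D)/(n(n-1)/2) = (9 - 19)/28 = -0.357143.
Step 4: Exact two-sided p-value (enumerate n! = 40320 permutations of y under H0): p = 0.275099.
Step 5: alpha = 0.05. fail to reject H0.

tau_b = -0.3571 (C=9, D=19), p = 0.275099, fail to reject H0.


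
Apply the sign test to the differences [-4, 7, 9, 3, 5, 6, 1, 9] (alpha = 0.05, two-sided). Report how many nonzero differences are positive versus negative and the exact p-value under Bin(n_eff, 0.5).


Step 1: Discard zero differences. Original n = 8; n_eff = number of nonzero differences = 8.
Nonzero differences (with sign): -4, +7, +9, +3, +5, +6, +1, +9
Step 2: Count signs: positive = 7, negative = 1.
Step 3: Under H0: P(positive) = 0.5, so the number of positives S ~ Bin(8, 0.5).
Step 4: Two-sided exact p-value = sum of Bin(8,0.5) probabilities at or below the observed probability = 0.070312.
Step 5: alpha = 0.05. fail to reject H0.

n_eff = 8, pos = 7, neg = 1, p = 0.070312, fail to reject H0.


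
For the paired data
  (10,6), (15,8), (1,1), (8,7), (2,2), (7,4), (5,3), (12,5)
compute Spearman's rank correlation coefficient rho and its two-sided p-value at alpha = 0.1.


Step 1: Rank x and y separately (midranks; no ties here).
rank(x): 10->6, 15->8, 1->1, 8->5, 2->2, 7->4, 5->3, 12->7
rank(y): 6->6, 8->8, 1->1, 7->7, 2->2, 4->4, 3->3, 5->5
Step 2: d_i = R_x(i) - R_y(i); compute d_i^2.
  (6-6)^2=0, (8-8)^2=0, (1-1)^2=0, (5-7)^2=4, (2-2)^2=0, (4-4)^2=0, (3-3)^2=0, (7-5)^2=4
sum(d^2) = 8.
Step 3: rho = 1 - 6*8 / (8*(8^2 - 1)) = 1 - 48/504 = 0.904762.
Step 4: Under H0, t = rho * sqrt((n-2)/(1-rho^2)) = 5.2034 ~ t(6).
Step 5: Two-sided p-value from the t-distribution with 6 df = 0.002008.
Step 6: alpha = 0.1. reject H0.

rho = 0.9048, p = 0.002008, reject H0 at alpha = 0.1.


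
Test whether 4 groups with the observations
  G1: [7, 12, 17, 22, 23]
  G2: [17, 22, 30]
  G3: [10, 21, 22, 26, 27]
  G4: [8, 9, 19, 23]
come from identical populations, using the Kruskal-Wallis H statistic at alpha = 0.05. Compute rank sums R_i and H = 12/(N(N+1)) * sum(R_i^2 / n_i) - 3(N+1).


Step 1: Combine all N = 17 observations and assign midranks.
sorted (value, group, rank): (7,G1,1), (8,G4,2), (9,G4,3), (10,G3,4), (12,G1,5), (17,G1,6.5), (17,G2,6.5), (19,G4,8), (21,G3,9), (22,G1,11), (22,G2,11), (22,G3,11), (23,G1,13.5), (23,G4,13.5), (26,G3,15), (27,G3,16), (30,G2,17)
Step 2: Sum ranks within each group.
R_1 = 37 (n_1 = 5)
R_2 = 34.5 (n_2 = 3)
R_3 = 55 (n_3 = 5)
R_4 = 26.5 (n_4 = 4)
Step 3: H = 12/(N(N+1)) * sum(R_i^2/n_i) - 3(N+1)
     = 12/(17*18) * (37^2/5 + 34.5^2/3 + 55^2/5 + 26.5^2/4) - 3*18
     = 0.039216 * 1451.11 - 54
     = 2.906373.
Step 4: Ties present; correction factor C = 1 - 36/(17^3 - 17) = 0.992647. Corrected H = 2.906373 / 0.992647 = 2.927901.
Step 5: Under H0, H ~ chi^2(3); p-value = 0.402875.
Step 6: alpha = 0.05. fail to reject H0.

H = 2.9279, df = 3, p = 0.402875, fail to reject H0.


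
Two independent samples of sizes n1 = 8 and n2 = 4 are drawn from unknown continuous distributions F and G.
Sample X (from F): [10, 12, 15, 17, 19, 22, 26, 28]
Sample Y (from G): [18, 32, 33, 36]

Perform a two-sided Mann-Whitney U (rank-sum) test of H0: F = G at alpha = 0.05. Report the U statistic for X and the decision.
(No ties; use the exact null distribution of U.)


Step 1: Combine and sort all 12 observations; assign midranks.
sorted (value, group): (10,X), (12,X), (15,X), (17,X), (18,Y), (19,X), (22,X), (26,X), (28,X), (32,Y), (33,Y), (36,Y)
ranks: 10->1, 12->2, 15->3, 17->4, 18->5, 19->6, 22->7, 26->8, 28->9, 32->10, 33->11, 36->12
Step 2: Rank sum for X: R1 = 1 + 2 + 3 + 4 + 6 + 7 + 8 + 9 = 40.
Step 3: U_X = R1 - n1(n1+1)/2 = 40 - 8*9/2 = 40 - 36 = 4.
       U_Y = n1*n2 - U_X = 32 - 4 = 28.
Step 4: No ties, so the exact null distribution of U (based on enumerating the C(12,8) = 495 equally likely rank assignments) gives the two-sided p-value.
Step 5: p-value = 0.048485; compare to alpha = 0.05. reject H0.

U_X = 4, p = 0.048485, reject H0 at alpha = 0.05.


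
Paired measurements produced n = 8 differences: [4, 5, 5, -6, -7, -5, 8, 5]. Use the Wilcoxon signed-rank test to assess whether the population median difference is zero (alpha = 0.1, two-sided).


Step 1: Drop any zero differences (none here) and take |d_i|.
|d| = [4, 5, 5, 6, 7, 5, 8, 5]
Step 2: Midrank |d_i| (ties get averaged ranks).
ranks: |4|->1, |5|->3.5, |5|->3.5, |6|->6, |7|->7, |5|->3.5, |8|->8, |5|->3.5
Step 3: Attach original signs; sum ranks with positive sign and with negative sign.
W+ = 1 + 3.5 + 3.5 + 8 + 3.5 = 19.5
W- = 6 + 7 + 3.5 = 16.5
(Check: W+ + W- = 36 should equal n(n+1)/2 = 36.)
Step 4: Test statistic W = min(W+, W-) = 16.5.
Step 5: Ties in |d|, so use the tie-corrected normal approximation.
        E[W] = n(n+1)/4 = 8*9/4 = 18.
        Tie groups: |d|=5 (t=4); sum(t^3 - t) = 60.
        Var[W] = n(n+1)(2n+1)/24 - sum(t^3-t)/48 = 1224/24 - 60/48 = 49.75.
        z = (W - E[W]) / sqrt(Var[W]) = (16.5 - 18) / 7.0534 = -0.2127.
        Two-sided p = 2*Phi(z) = 0.831589.
Step 6: alpha = 0.1. fail to reject H0.

W+ = 19.5, W- = 16.5, W = min = 16.5, p = 0.831589, fail to reject H0.


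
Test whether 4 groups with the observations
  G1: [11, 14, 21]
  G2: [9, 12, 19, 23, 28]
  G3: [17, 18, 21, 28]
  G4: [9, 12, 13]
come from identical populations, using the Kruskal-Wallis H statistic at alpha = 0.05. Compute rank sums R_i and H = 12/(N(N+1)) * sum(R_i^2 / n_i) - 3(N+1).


Step 1: Combine all N = 15 observations and assign midranks.
sorted (value, group, rank): (9,G2,1.5), (9,G4,1.5), (11,G1,3), (12,G2,4.5), (12,G4,4.5), (13,G4,6), (14,G1,7), (17,G3,8), (18,G3,9), (19,G2,10), (21,G1,11.5), (21,G3,11.5), (23,G2,13), (28,G2,14.5), (28,G3,14.5)
Step 2: Sum ranks within each group.
R_1 = 21.5 (n_1 = 3)
R_2 = 43.5 (n_2 = 5)
R_3 = 43 (n_3 = 4)
R_4 = 12 (n_4 = 3)
Step 3: H = 12/(N(N+1)) * sum(R_i^2/n_i) - 3(N+1)
     = 12/(15*16) * (21.5^2/3 + 43.5^2/5 + 43^2/4 + 12^2/3) - 3*16
     = 0.050000 * 1042.78 - 48
     = 4.139167.
Step 4: Ties present; correction factor C = 1 - 24/(15^3 - 15) = 0.992857. Corrected H = 4.139167 / 0.992857 = 4.168945.
Step 5: Under H0, H ~ chi^2(3); p-value = 0.243790.
Step 6: alpha = 0.05. fail to reject H0.

H = 4.1689, df = 3, p = 0.243790, fail to reject H0.


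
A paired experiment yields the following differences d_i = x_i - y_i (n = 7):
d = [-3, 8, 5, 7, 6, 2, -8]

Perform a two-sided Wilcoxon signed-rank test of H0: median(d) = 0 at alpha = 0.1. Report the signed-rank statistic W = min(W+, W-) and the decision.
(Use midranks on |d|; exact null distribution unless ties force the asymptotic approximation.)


Step 1: Drop any zero differences (none here) and take |d_i|.
|d| = [3, 8, 5, 7, 6, 2, 8]
Step 2: Midrank |d_i| (ties get averaged ranks).
ranks: |3|->2, |8|->6.5, |5|->3, |7|->5, |6|->4, |2|->1, |8|->6.5
Step 3: Attach original signs; sum ranks with positive sign and with negative sign.
W+ = 6.5 + 3 + 5 + 4 + 1 = 19.5
W- = 2 + 6.5 = 8.5
(Check: W+ + W- = 28 should equal n(n+1)/2 = 28.)
Step 4: Test statistic W = min(W+, W-) = 8.5.
Step 5: Ties in |d|, so use the tie-corrected normal approximation.
        E[W] = n(n+1)/4 = 7*8/4 = 14.
        Tie groups: |d|=8 (t=2); sum(t^3 - t) = 6.
        Var[W] = n(n+1)(2n+1)/24 - sum(t^3-t)/48 = 840/24 - 6/48 = 34.875.
        z = (W - E[W]) / sqrt(Var[W]) = (8.5 - 14) / 5.9055 = -0.9313.
        Two-sided p = 2*Phi(z) = 0.351681.
Step 6: alpha = 0.1. fail to reject H0.

W+ = 19.5, W- = 8.5, W = min = 8.5, p = 0.351681, fail to reject H0.


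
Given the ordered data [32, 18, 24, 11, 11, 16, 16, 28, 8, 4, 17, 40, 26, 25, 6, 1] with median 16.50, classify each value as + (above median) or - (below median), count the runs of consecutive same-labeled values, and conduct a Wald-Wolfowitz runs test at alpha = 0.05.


Step 1: Compute median = 16.50; label A = above, B = below.
Labels in order: AAABBBBABBAAAABB  (n_A = 8, n_B = 8)
Step 2: Count runs R = 6.
Step 3: Under H0 (random ordering), E[R] = 2*n_A*n_B/(n_A+n_B) + 1 = 2*8*8/16 + 1 = 9.0000.
        Var[R] = 2*n_A*n_B*(2*n_A*n_B - n_A - n_B) / ((n_A+n_B)^2 * (n_A+n_B-1)) = 14336/3840 = 3.7333.
        SD[R] = 1.9322.
Step 4: Continuity-corrected z = (R + 0.5 - E[R]) / SD[R] = (6 + 0.5 - 9.0000) / 1.9322 = -1.2939.
Step 5: Two-sided p-value via normal approximation = 2*(1 - Phi(|z|)) = 0.195709.
Step 6: alpha = 0.05. fail to reject H0.

R = 6, z = -1.2939, p = 0.195709, fail to reject H0.


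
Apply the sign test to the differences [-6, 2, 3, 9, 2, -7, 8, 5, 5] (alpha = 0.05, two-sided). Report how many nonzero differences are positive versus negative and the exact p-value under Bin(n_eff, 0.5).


Step 1: Discard zero differences. Original n = 9; n_eff = number of nonzero differences = 9.
Nonzero differences (with sign): -6, +2, +3, +9, +2, -7, +8, +5, +5
Step 2: Count signs: positive = 7, negative = 2.
Step 3: Under H0: P(positive) = 0.5, so the number of positives S ~ Bin(9, 0.5).
Step 4: Two-sided exact p-value = sum of Bin(9,0.5) probabilities at or below the observed probability = 0.179688.
Step 5: alpha = 0.05. fail to reject H0.

n_eff = 9, pos = 7, neg = 2, p = 0.179688, fail to reject H0.


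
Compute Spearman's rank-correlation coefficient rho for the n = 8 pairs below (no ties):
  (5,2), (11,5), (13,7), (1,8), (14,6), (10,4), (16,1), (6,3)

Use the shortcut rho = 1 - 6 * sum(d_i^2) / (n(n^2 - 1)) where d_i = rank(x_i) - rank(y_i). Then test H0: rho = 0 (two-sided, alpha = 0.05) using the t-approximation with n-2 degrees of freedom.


Step 1: Rank x and y separately (midranks; no ties here).
rank(x): 5->2, 11->5, 13->6, 1->1, 14->7, 10->4, 16->8, 6->3
rank(y): 2->2, 5->5, 7->7, 8->8, 6->6, 4->4, 1->1, 3->3
Step 2: d_i = R_x(i) - R_y(i); compute d_i^2.
  (2-2)^2=0, (5-5)^2=0, (6-7)^2=1, (1-8)^2=49, (7-6)^2=1, (4-4)^2=0, (8-1)^2=49, (3-3)^2=0
sum(d^2) = 100.
Step 3: rho = 1 - 6*100 / (8*(8^2 - 1)) = 1 - 600/504 = -0.190476.
Step 4: Under H0, t = rho * sqrt((n-2)/(1-rho^2)) = -0.4753 ~ t(6).
Step 5: Two-sided p-value from the t-distribution with 6 df = 0.651401.
Step 6: alpha = 0.05. fail to reject H0.

rho = -0.1905, p = 0.651401, fail to reject H0 at alpha = 0.05.


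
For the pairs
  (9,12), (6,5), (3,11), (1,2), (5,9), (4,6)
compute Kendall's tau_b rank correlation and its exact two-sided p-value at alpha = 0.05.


Step 1: Enumerate the 15 unordered pairs (i,j) with i<j and classify each by sign(x_j-x_i) * sign(y_j-y_i).
  (1,2):dx=-3,dy=-7->C; (1,3):dx=-6,dy=-1->C; (1,4):dx=-8,dy=-10->C; (1,5):dx=-4,dy=-3->C
  (1,6):dx=-5,dy=-6->C; (2,3):dx=-3,dy=+6->D; (2,4):dx=-5,dy=-3->C; (2,5):dx=-1,dy=+4->D
  (2,6):dx=-2,dy=+1->D; (3,4):dx=-2,dy=-9->C; (3,5):dx=+2,dy=-2->D; (3,6):dx=+1,dy=-5->D
  (4,5):dx=+4,dy=+7->C; (4,6):dx=+3,dy=+4->C; (5,6):dx=-1,dy=-3->C
Step 2: C = 10, D = 5, total pairs = 15.
Step 3: tau = (C - D)/(n(n-1)/2) = (10 - 5)/15 = 0.333333.
Step 4: Exact two-sided p-value (enumerate n! = 720 permutations of y under H0): p = 0.469444.
Step 5: alpha = 0.05. fail to reject H0.

tau_b = 0.3333 (C=10, D=5), p = 0.469444, fail to reject H0.


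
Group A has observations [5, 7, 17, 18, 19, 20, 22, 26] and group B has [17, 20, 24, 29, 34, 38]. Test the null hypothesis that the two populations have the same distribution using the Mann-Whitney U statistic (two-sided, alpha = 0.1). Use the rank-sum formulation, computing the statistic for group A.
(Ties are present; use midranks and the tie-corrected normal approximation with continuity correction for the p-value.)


Step 1: Combine and sort all 14 observations; assign midranks.
sorted (value, group): (5,X), (7,X), (17,X), (17,Y), (18,X), (19,X), (20,X), (20,Y), (22,X), (24,Y), (26,X), (29,Y), (34,Y), (38,Y)
ranks: 5->1, 7->2, 17->3.5, 17->3.5, 18->5, 19->6, 20->7.5, 20->7.5, 22->9, 24->10, 26->11, 29->12, 34->13, 38->14
Step 2: Rank sum for X: R1 = 1 + 2 + 3.5 + 5 + 6 + 7.5 + 9 + 11 = 45.
Step 3: U_X = R1 - n1(n1+1)/2 = 45 - 8*9/2 = 45 - 36 = 9.
       U_Y = n1*n2 - U_X = 48 - 9 = 39.
Step 4: Ties are present, so use the tie-corrected normal approximation (with continuity correction) for the p-value.
Step 5: p-value = 0.060646; compare to alpha = 0.1. reject H0.

U_X = 9, p = 0.060646, reject H0 at alpha = 0.1.


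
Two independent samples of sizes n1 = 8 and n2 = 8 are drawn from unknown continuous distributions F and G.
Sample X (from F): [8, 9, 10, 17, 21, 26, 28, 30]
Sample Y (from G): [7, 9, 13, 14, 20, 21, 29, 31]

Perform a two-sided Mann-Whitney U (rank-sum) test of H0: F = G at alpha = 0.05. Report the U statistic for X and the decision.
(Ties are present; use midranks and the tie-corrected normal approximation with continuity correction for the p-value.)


Step 1: Combine and sort all 16 observations; assign midranks.
sorted (value, group): (7,Y), (8,X), (9,X), (9,Y), (10,X), (13,Y), (14,Y), (17,X), (20,Y), (21,X), (21,Y), (26,X), (28,X), (29,Y), (30,X), (31,Y)
ranks: 7->1, 8->2, 9->3.5, 9->3.5, 10->5, 13->6, 14->7, 17->8, 20->9, 21->10.5, 21->10.5, 26->12, 28->13, 29->14, 30->15, 31->16
Step 2: Rank sum for X: R1 = 2 + 3.5 + 5 + 8 + 10.5 + 12 + 13 + 15 = 69.
Step 3: U_X = R1 - n1(n1+1)/2 = 69 - 8*9/2 = 69 - 36 = 33.
       U_Y = n1*n2 - U_X = 64 - 33 = 31.
Step 4: Ties are present, so use the tie-corrected normal approximation (with continuity correction) for the p-value.
Step 5: p-value = 0.958060; compare to alpha = 0.05. fail to reject H0.

U_X = 33, p = 0.958060, fail to reject H0 at alpha = 0.05.


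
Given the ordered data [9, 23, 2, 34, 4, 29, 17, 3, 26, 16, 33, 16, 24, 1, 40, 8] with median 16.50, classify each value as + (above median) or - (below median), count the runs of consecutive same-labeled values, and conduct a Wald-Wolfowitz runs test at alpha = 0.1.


Step 1: Compute median = 16.50; label A = above, B = below.
Labels in order: BABABAABABABABAB  (n_A = 8, n_B = 8)
Step 2: Count runs R = 15.
Step 3: Under H0 (random ordering), E[R] = 2*n_A*n_B/(n_A+n_B) + 1 = 2*8*8/16 + 1 = 9.0000.
        Var[R] = 2*n_A*n_B*(2*n_A*n_B - n_A - n_B) / ((n_A+n_B)^2 * (n_A+n_B-1)) = 14336/3840 = 3.7333.
        SD[R] = 1.9322.
Step 4: Continuity-corrected z = (R - 0.5 - E[R]) / SD[R] = (15 - 0.5 - 9.0000) / 1.9322 = 2.8465.
Step 5: Two-sided p-value via normal approximation = 2*(1 - Phi(|z|)) = 0.004420.
Step 6: alpha = 0.1. reject H0.

R = 15, z = 2.8465, p = 0.004420, reject H0.


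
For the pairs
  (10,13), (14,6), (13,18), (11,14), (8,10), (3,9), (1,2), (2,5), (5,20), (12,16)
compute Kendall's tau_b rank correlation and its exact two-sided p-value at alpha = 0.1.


Step 1: Enumerate the 45 unordered pairs (i,j) with i<j and classify each by sign(x_j-x_i) * sign(y_j-y_i).
  (1,2):dx=+4,dy=-7->D; (1,3):dx=+3,dy=+5->C; (1,4):dx=+1,dy=+1->C; (1,5):dx=-2,dy=-3->C
  (1,6):dx=-7,dy=-4->C; (1,7):dx=-9,dy=-11->C; (1,8):dx=-8,dy=-8->C; (1,9):dx=-5,dy=+7->D
  (1,10):dx=+2,dy=+3->C; (2,3):dx=-1,dy=+12->D; (2,4):dx=-3,dy=+8->D; (2,5):dx=-6,dy=+4->D
  (2,6):dx=-11,dy=+3->D; (2,7):dx=-13,dy=-4->C; (2,8):dx=-12,dy=-1->C; (2,9):dx=-9,dy=+14->D
  (2,10):dx=-2,dy=+10->D; (3,4):dx=-2,dy=-4->C; (3,5):dx=-5,dy=-8->C; (3,6):dx=-10,dy=-9->C
  (3,7):dx=-12,dy=-16->C; (3,8):dx=-11,dy=-13->C; (3,9):dx=-8,dy=+2->D; (3,10):dx=-1,dy=-2->C
  (4,5):dx=-3,dy=-4->C; (4,6):dx=-8,dy=-5->C; (4,7):dx=-10,dy=-12->C; (4,8):dx=-9,dy=-9->C
  (4,9):dx=-6,dy=+6->D; (4,10):dx=+1,dy=+2->C; (5,6):dx=-5,dy=-1->C; (5,7):dx=-7,dy=-8->C
  (5,8):dx=-6,dy=-5->C; (5,9):dx=-3,dy=+10->D; (5,10):dx=+4,dy=+6->C; (6,7):dx=-2,dy=-7->C
  (6,8):dx=-1,dy=-4->C; (6,9):dx=+2,dy=+11->C; (6,10):dx=+9,dy=+7->C; (7,8):dx=+1,dy=+3->C
  (7,9):dx=+4,dy=+18->C; (7,10):dx=+11,dy=+14->C; (8,9):dx=+3,dy=+15->C; (8,10):dx=+10,dy=+11->C
  (9,10):dx=+7,dy=-4->D
Step 2: C = 33, D = 12, total pairs = 45.
Step 3: tau = (C - D)/(n(n-1)/2) = (33 - 12)/45 = 0.466667.
Step 4: Exact two-sided p-value (enumerate n! = 3628800 permutations of y under H0): p = 0.072550.
Step 5: alpha = 0.1. reject H0.

tau_b = 0.4667 (C=33, D=12), p = 0.072550, reject H0.


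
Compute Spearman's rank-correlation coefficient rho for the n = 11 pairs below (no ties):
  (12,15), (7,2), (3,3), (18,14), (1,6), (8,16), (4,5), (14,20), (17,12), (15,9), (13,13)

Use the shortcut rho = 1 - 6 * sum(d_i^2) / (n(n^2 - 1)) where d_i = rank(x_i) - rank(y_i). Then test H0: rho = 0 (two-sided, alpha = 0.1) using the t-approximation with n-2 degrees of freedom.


Step 1: Rank x and y separately (midranks; no ties here).
rank(x): 12->6, 7->4, 3->2, 18->11, 1->1, 8->5, 4->3, 14->8, 17->10, 15->9, 13->7
rank(y): 15->9, 2->1, 3->2, 14->8, 6->4, 16->10, 5->3, 20->11, 12->6, 9->5, 13->7
Step 2: d_i = R_x(i) - R_y(i); compute d_i^2.
  (6-9)^2=9, (4-1)^2=9, (2-2)^2=0, (11-8)^2=9, (1-4)^2=9, (5-10)^2=25, (3-3)^2=0, (8-11)^2=9, (10-6)^2=16, (9-5)^2=16, (7-7)^2=0
sum(d^2) = 102.
Step 3: rho = 1 - 6*102 / (11*(11^2 - 1)) = 1 - 612/1320 = 0.536364.
Step 4: Under H0, t = rho * sqrt((n-2)/(1-rho^2)) = 1.9065 ~ t(9).
Step 5: Two-sided p-value from the t-distribution with 9 df = 0.088953.
Step 6: alpha = 0.1. reject H0.

rho = 0.5364, p = 0.088953, reject H0 at alpha = 0.1.


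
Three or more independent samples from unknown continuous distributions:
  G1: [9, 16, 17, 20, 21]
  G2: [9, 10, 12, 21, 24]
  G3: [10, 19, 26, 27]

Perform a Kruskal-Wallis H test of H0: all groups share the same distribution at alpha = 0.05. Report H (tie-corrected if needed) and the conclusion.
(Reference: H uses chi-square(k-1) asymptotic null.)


Step 1: Combine all N = 14 observations and assign midranks.
sorted (value, group, rank): (9,G1,1.5), (9,G2,1.5), (10,G2,3.5), (10,G3,3.5), (12,G2,5), (16,G1,6), (17,G1,7), (19,G3,8), (20,G1,9), (21,G1,10.5), (21,G2,10.5), (24,G2,12), (26,G3,13), (27,G3,14)
Step 2: Sum ranks within each group.
R_1 = 34 (n_1 = 5)
R_2 = 32.5 (n_2 = 5)
R_3 = 38.5 (n_3 = 4)
Step 3: H = 12/(N(N+1)) * sum(R_i^2/n_i) - 3(N+1)
     = 12/(14*15) * (34^2/5 + 32.5^2/5 + 38.5^2/4) - 3*15
     = 0.057143 * 813.013 - 45
     = 1.457857.
Step 4: Ties present; correction factor C = 1 - 18/(14^3 - 14) = 0.993407. Corrected H = 1.457857 / 0.993407 = 1.467533.
Step 5: Under H0, H ~ chi^2(2); p-value = 0.480097.
Step 6: alpha = 0.05. fail to reject H0.

H = 1.4675, df = 2, p = 0.480097, fail to reject H0.


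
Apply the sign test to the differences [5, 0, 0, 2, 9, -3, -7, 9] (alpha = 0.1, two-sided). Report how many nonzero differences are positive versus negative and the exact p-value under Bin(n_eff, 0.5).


Step 1: Discard zero differences. Original n = 8; n_eff = number of nonzero differences = 6.
Nonzero differences (with sign): +5, +2, +9, -3, -7, +9
Step 2: Count signs: positive = 4, negative = 2.
Step 3: Under H0: P(positive) = 0.5, so the number of positives S ~ Bin(6, 0.5).
Step 4: Two-sided exact p-value = sum of Bin(6,0.5) probabilities at or below the observed probability = 0.687500.
Step 5: alpha = 0.1. fail to reject H0.

n_eff = 6, pos = 4, neg = 2, p = 0.687500, fail to reject H0.


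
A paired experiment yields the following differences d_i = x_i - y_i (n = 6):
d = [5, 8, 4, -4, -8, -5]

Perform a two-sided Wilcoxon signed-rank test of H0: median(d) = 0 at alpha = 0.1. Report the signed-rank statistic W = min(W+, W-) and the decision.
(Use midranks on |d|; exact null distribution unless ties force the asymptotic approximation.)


Step 1: Drop any zero differences (none here) and take |d_i|.
|d| = [5, 8, 4, 4, 8, 5]
Step 2: Midrank |d_i| (ties get averaged ranks).
ranks: |5|->3.5, |8|->5.5, |4|->1.5, |4|->1.5, |8|->5.5, |5|->3.5
Step 3: Attach original signs; sum ranks with positive sign and with negative sign.
W+ = 3.5 + 5.5 + 1.5 = 10.5
W- = 1.5 + 5.5 + 3.5 = 10.5
(Check: W+ + W- = 21 should equal n(n+1)/2 = 21.)
Step 4: Test statistic W = min(W+, W-) = 10.5.
Step 5: Ties in |d|, so use the tie-corrected normal approximation.
        E[W] = n(n+1)/4 = 6*7/4 = 10.5.
        Tie groups: |d|=4 (t=2), |d|=5 (t=2), |d|=8 (t=2); sum(t^3 - t) = 18.
        Var[W] = n(n+1)(2n+1)/24 - sum(t^3-t)/48 = 546/24 - 18/48 = 22.375.
        z = (W - E[W]) / sqrt(Var[W]) = (10.5 - 10.5) / 4.7302 = 0.0000.
        Two-sided p = 2*Phi(z) = 1.000000.
Step 6: alpha = 0.1. fail to reject H0.

W+ = 10.5, W- = 10.5, W = min = 10.5, p = 1.000000, fail to reject H0.


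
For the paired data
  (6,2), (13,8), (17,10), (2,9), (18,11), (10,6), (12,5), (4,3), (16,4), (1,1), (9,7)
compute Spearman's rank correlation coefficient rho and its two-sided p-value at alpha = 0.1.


Step 1: Rank x and y separately (midranks; no ties here).
rank(x): 6->4, 13->8, 17->10, 2->2, 18->11, 10->6, 12->7, 4->3, 16->9, 1->1, 9->5
rank(y): 2->2, 8->8, 10->10, 9->9, 11->11, 6->6, 5->5, 3->3, 4->4, 1->1, 7->7
Step 2: d_i = R_x(i) - R_y(i); compute d_i^2.
  (4-2)^2=4, (8-8)^2=0, (10-10)^2=0, (2-9)^2=49, (11-11)^2=0, (6-6)^2=0, (7-5)^2=4, (3-3)^2=0, (9-4)^2=25, (1-1)^2=0, (5-7)^2=4
sum(d^2) = 86.
Step 3: rho = 1 - 6*86 / (11*(11^2 - 1)) = 1 - 516/1320 = 0.609091.
Step 4: Under H0, t = rho * sqrt((n-2)/(1-rho^2)) = 2.3040 ~ t(9).
Step 5: Two-sided p-value from the t-distribution with 9 df = 0.046696.
Step 6: alpha = 0.1. reject H0.

rho = 0.6091, p = 0.046696, reject H0 at alpha = 0.1.


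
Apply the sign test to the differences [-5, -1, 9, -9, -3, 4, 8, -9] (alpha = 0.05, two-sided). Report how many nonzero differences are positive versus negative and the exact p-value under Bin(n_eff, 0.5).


Step 1: Discard zero differences. Original n = 8; n_eff = number of nonzero differences = 8.
Nonzero differences (with sign): -5, -1, +9, -9, -3, +4, +8, -9
Step 2: Count signs: positive = 3, negative = 5.
Step 3: Under H0: P(positive) = 0.5, so the number of positives S ~ Bin(8, 0.5).
Step 4: Two-sided exact p-value = sum of Bin(8,0.5) probabilities at or below the observed probability = 0.726562.
Step 5: alpha = 0.05. fail to reject H0.

n_eff = 8, pos = 3, neg = 5, p = 0.726562, fail to reject H0.


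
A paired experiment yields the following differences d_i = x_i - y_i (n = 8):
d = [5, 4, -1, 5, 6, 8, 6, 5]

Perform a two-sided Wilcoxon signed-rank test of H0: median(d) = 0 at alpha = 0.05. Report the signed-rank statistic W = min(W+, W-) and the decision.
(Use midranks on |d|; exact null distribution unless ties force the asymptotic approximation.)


Step 1: Drop any zero differences (none here) and take |d_i|.
|d| = [5, 4, 1, 5, 6, 8, 6, 5]
Step 2: Midrank |d_i| (ties get averaged ranks).
ranks: |5|->4, |4|->2, |1|->1, |5|->4, |6|->6.5, |8|->8, |6|->6.5, |5|->4
Step 3: Attach original signs; sum ranks with positive sign and with negative sign.
W+ = 4 + 2 + 4 + 6.5 + 8 + 6.5 + 4 = 35
W- = 1 = 1
(Check: W+ + W- = 36 should equal n(n+1)/2 = 36.)
Step 4: Test statistic W = min(W+, W-) = 1.
Step 5: Ties in |d|, so use the tie-corrected normal approximation.
        E[W] = n(n+1)/4 = 8*9/4 = 18.
        Tie groups: |d|=5 (t=3), |d|=6 (t=2); sum(t^3 - t) = 30.
        Var[W] = n(n+1)(2n+1)/24 - sum(t^3-t)/48 = 1224/24 - 30/48 = 50.375.
        z = (W - E[W]) / sqrt(Var[W]) = (1 - 18) / 7.0975 = -2.3952.
        Two-sided p = 2*Phi(z) = 0.016611.
Step 6: alpha = 0.05. reject H0.

W+ = 35, W- = 1, W = min = 1, p = 0.016611, reject H0.


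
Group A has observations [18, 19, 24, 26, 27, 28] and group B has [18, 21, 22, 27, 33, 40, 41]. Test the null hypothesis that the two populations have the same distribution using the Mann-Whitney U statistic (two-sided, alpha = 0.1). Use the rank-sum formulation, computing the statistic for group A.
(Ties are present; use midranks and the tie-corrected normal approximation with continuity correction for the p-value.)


Step 1: Combine and sort all 13 observations; assign midranks.
sorted (value, group): (18,X), (18,Y), (19,X), (21,Y), (22,Y), (24,X), (26,X), (27,X), (27,Y), (28,X), (33,Y), (40,Y), (41,Y)
ranks: 18->1.5, 18->1.5, 19->3, 21->4, 22->5, 24->6, 26->7, 27->8.5, 27->8.5, 28->10, 33->11, 40->12, 41->13
Step 2: Rank sum for X: R1 = 1.5 + 3 + 6 + 7 + 8.5 + 10 = 36.
Step 3: U_X = R1 - n1(n1+1)/2 = 36 - 6*7/2 = 36 - 21 = 15.
       U_Y = n1*n2 - U_X = 42 - 15 = 27.
Step 4: Ties are present, so use the tie-corrected normal approximation (with continuity correction) for the p-value.
Step 5: p-value = 0.430766; compare to alpha = 0.1. fail to reject H0.

U_X = 15, p = 0.430766, fail to reject H0 at alpha = 0.1.


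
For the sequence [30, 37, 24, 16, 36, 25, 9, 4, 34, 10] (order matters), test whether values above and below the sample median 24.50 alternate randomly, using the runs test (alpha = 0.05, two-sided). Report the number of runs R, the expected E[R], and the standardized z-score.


Step 1: Compute median = 24.50; label A = above, B = below.
Labels in order: AABBAABBAB  (n_A = 5, n_B = 5)
Step 2: Count runs R = 6.
Step 3: Under H0 (random ordering), E[R] = 2*n_A*n_B/(n_A+n_B) + 1 = 2*5*5/10 + 1 = 6.0000.
        Var[R] = 2*n_A*n_B*(2*n_A*n_B - n_A - n_B) / ((n_A+n_B)^2 * (n_A+n_B-1)) = 2000/900 = 2.2222.
        SD[R] = 1.4907.
Step 4: R = E[R], so z = 0 with no continuity correction.
Step 5: Two-sided p-value via normal approximation = 2*(1 - Phi(|z|)) = 1.000000.
Step 6: alpha = 0.05. fail to reject H0.

R = 6, z = 0.0000, p = 1.000000, fail to reject H0.


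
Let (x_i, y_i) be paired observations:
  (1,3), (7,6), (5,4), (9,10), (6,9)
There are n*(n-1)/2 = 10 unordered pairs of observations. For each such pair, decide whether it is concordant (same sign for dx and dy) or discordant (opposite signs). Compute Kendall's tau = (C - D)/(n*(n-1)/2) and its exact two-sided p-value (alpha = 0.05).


Step 1: Enumerate the 10 unordered pairs (i,j) with i<j and classify each by sign(x_j-x_i) * sign(y_j-y_i).
  (1,2):dx=+6,dy=+3->C; (1,3):dx=+4,dy=+1->C; (1,4):dx=+8,dy=+7->C; (1,5):dx=+5,dy=+6->C
  (2,3):dx=-2,dy=-2->C; (2,4):dx=+2,dy=+4->C; (2,5):dx=-1,dy=+3->D; (3,4):dx=+4,dy=+6->C
  (3,5):dx=+1,dy=+5->C; (4,5):dx=-3,dy=-1->C
Step 2: C = 9, D = 1, total pairs = 10.
Step 3: tau = (C - D)/(n(n-1)/2) = (9 - 1)/10 = 0.800000.
Step 4: Exact two-sided p-value (enumerate n! = 120 permutations of y under H0): p = 0.083333.
Step 5: alpha = 0.05. fail to reject H0.

tau_b = 0.8000 (C=9, D=1), p = 0.083333, fail to reject H0.


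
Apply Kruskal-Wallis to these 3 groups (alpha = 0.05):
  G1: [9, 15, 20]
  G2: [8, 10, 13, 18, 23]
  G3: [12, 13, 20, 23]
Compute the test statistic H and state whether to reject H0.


Step 1: Combine all N = 12 observations and assign midranks.
sorted (value, group, rank): (8,G2,1), (9,G1,2), (10,G2,3), (12,G3,4), (13,G2,5.5), (13,G3,5.5), (15,G1,7), (18,G2,8), (20,G1,9.5), (20,G3,9.5), (23,G2,11.5), (23,G3,11.5)
Step 2: Sum ranks within each group.
R_1 = 18.5 (n_1 = 3)
R_2 = 29 (n_2 = 5)
R_3 = 30.5 (n_3 = 4)
Step 3: H = 12/(N(N+1)) * sum(R_i^2/n_i) - 3(N+1)
     = 12/(12*13) * (18.5^2/3 + 29^2/5 + 30.5^2/4) - 3*13
     = 0.076923 * 514.846 - 39
     = 0.603526.
Step 4: Ties present; correction factor C = 1 - 18/(12^3 - 12) = 0.989510. Corrected H = 0.603526 / 0.989510 = 0.609923.
Step 5: Under H0, H ~ chi^2(2); p-value = 0.737152.
Step 6: alpha = 0.05. fail to reject H0.

H = 0.6099, df = 2, p = 0.737152, fail to reject H0.


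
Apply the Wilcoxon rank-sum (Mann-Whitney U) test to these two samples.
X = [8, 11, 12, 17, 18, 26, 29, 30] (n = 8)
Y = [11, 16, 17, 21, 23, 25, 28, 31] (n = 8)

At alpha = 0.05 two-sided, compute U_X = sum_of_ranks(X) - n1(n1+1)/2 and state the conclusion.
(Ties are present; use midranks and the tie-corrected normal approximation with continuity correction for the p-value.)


Step 1: Combine and sort all 16 observations; assign midranks.
sorted (value, group): (8,X), (11,X), (11,Y), (12,X), (16,Y), (17,X), (17,Y), (18,X), (21,Y), (23,Y), (25,Y), (26,X), (28,Y), (29,X), (30,X), (31,Y)
ranks: 8->1, 11->2.5, 11->2.5, 12->4, 16->5, 17->6.5, 17->6.5, 18->8, 21->9, 23->10, 25->11, 26->12, 28->13, 29->14, 30->15, 31->16
Step 2: Rank sum for X: R1 = 1 + 2.5 + 4 + 6.5 + 8 + 12 + 14 + 15 = 63.
Step 3: U_X = R1 - n1(n1+1)/2 = 63 - 8*9/2 = 63 - 36 = 27.
       U_Y = n1*n2 - U_X = 64 - 27 = 37.
Step 4: Ties are present, so use the tie-corrected normal approximation (with continuity correction) for the p-value.
Step 5: p-value = 0.636006; compare to alpha = 0.05. fail to reject H0.

U_X = 27, p = 0.636006, fail to reject H0 at alpha = 0.05.


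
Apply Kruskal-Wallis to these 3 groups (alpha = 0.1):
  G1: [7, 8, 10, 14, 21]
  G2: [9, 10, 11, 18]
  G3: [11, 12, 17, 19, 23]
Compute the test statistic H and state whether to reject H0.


Step 1: Combine all N = 14 observations and assign midranks.
sorted (value, group, rank): (7,G1,1), (8,G1,2), (9,G2,3), (10,G1,4.5), (10,G2,4.5), (11,G2,6.5), (11,G3,6.5), (12,G3,8), (14,G1,9), (17,G3,10), (18,G2,11), (19,G3,12), (21,G1,13), (23,G3,14)
Step 2: Sum ranks within each group.
R_1 = 29.5 (n_1 = 5)
R_2 = 25 (n_2 = 4)
R_3 = 50.5 (n_3 = 5)
Step 3: H = 12/(N(N+1)) * sum(R_i^2/n_i) - 3(N+1)
     = 12/(14*15) * (29.5^2/5 + 25^2/4 + 50.5^2/5) - 3*15
     = 0.057143 * 840.35 - 45
     = 3.020000.
Step 4: Ties present; correction factor C = 1 - 12/(14^3 - 14) = 0.995604. Corrected H = 3.020000 / 0.995604 = 3.033333.
Step 5: Under H0, H ~ chi^2(2); p-value = 0.219442.
Step 6: alpha = 0.1. fail to reject H0.

H = 3.0333, df = 2, p = 0.219442, fail to reject H0.


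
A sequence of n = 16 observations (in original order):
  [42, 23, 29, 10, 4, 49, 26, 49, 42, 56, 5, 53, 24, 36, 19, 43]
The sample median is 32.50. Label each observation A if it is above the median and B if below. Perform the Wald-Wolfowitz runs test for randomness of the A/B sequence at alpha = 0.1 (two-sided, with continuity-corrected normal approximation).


Step 1: Compute median = 32.50; label A = above, B = below.
Labels in order: ABBBBABAAABABABA  (n_A = 8, n_B = 8)
Step 2: Count runs R = 11.
Step 3: Under H0 (random ordering), E[R] = 2*n_A*n_B/(n_A+n_B) + 1 = 2*8*8/16 + 1 = 9.0000.
        Var[R] = 2*n_A*n_B*(2*n_A*n_B - n_A - n_B) / ((n_A+n_B)^2 * (n_A+n_B-1)) = 14336/3840 = 3.7333.
        SD[R] = 1.9322.
Step 4: Continuity-corrected z = (R - 0.5 - E[R]) / SD[R] = (11 - 0.5 - 9.0000) / 1.9322 = 0.7763.
Step 5: Two-sided p-value via normal approximation = 2*(1 - Phi(|z|)) = 0.437558.
Step 6: alpha = 0.1. fail to reject H0.

R = 11, z = 0.7763, p = 0.437558, fail to reject H0.


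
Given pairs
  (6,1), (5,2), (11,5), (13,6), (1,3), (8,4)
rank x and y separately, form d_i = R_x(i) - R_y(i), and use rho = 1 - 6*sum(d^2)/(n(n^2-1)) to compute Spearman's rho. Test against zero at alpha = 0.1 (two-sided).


Step 1: Rank x and y separately (midranks; no ties here).
rank(x): 6->3, 5->2, 11->5, 13->6, 1->1, 8->4
rank(y): 1->1, 2->2, 5->5, 6->6, 3->3, 4->4
Step 2: d_i = R_x(i) - R_y(i); compute d_i^2.
  (3-1)^2=4, (2-2)^2=0, (5-5)^2=0, (6-6)^2=0, (1-3)^2=4, (4-4)^2=0
sum(d^2) = 8.
Step 3: rho = 1 - 6*8 / (6*(6^2 - 1)) = 1 - 48/210 = 0.771429.
Step 4: Under H0, t = rho * sqrt((n-2)/(1-rho^2)) = 2.4247 ~ t(4).
Step 5: Two-sided p-value from the t-distribution with 4 df = 0.072397.
Step 6: alpha = 0.1. reject H0.

rho = 0.7714, p = 0.072397, reject H0 at alpha = 0.1.


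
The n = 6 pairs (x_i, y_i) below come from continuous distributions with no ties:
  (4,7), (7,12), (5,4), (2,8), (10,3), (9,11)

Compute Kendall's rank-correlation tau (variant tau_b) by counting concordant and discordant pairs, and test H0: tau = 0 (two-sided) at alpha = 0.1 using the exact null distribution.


Step 1: Enumerate the 15 unordered pairs (i,j) with i<j and classify each by sign(x_j-x_i) * sign(y_j-y_i).
  (1,2):dx=+3,dy=+5->C; (1,3):dx=+1,dy=-3->D; (1,4):dx=-2,dy=+1->D; (1,5):dx=+6,dy=-4->D
  (1,6):dx=+5,dy=+4->C; (2,3):dx=-2,dy=-8->C; (2,4):dx=-5,dy=-4->C; (2,5):dx=+3,dy=-9->D
  (2,6):dx=+2,dy=-1->D; (3,4):dx=-3,dy=+4->D; (3,5):dx=+5,dy=-1->D; (3,6):dx=+4,dy=+7->C
  (4,5):dx=+8,dy=-5->D; (4,6):dx=+7,dy=+3->C; (5,6):dx=-1,dy=+8->D
Step 2: C = 6, D = 9, total pairs = 15.
Step 3: tau = (C - D)/(n(n-1)/2) = (6 - 9)/15 = -0.200000.
Step 4: Exact two-sided p-value (enumerate n! = 720 permutations of y under H0): p = 0.719444.
Step 5: alpha = 0.1. fail to reject H0.

tau_b = -0.2000 (C=6, D=9), p = 0.719444, fail to reject H0.


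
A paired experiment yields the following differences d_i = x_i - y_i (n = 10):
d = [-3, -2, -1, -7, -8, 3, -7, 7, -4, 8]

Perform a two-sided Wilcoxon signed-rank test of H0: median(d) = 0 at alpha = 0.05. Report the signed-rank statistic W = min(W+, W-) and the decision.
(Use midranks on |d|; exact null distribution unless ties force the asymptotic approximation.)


Step 1: Drop any zero differences (none here) and take |d_i|.
|d| = [3, 2, 1, 7, 8, 3, 7, 7, 4, 8]
Step 2: Midrank |d_i| (ties get averaged ranks).
ranks: |3|->3.5, |2|->2, |1|->1, |7|->7, |8|->9.5, |3|->3.5, |7|->7, |7|->7, |4|->5, |8|->9.5
Step 3: Attach original signs; sum ranks with positive sign and with negative sign.
W+ = 3.5 + 7 + 9.5 = 20
W- = 3.5 + 2 + 1 + 7 + 9.5 + 7 + 5 = 35
(Check: W+ + W- = 55 should equal n(n+1)/2 = 55.)
Step 4: Test statistic W = min(W+, W-) = 20.
Step 5: Ties in |d|, so use the tie-corrected normal approximation.
        E[W] = n(n+1)/4 = 10*11/4 = 27.5.
        Tie groups: |d|=3 (t=2), |d|=7 (t=3), |d|=8 (t=2); sum(t^3 - t) = 36.
        Var[W] = n(n+1)(2n+1)/24 - sum(t^3-t)/48 = 2310/24 - 36/48 = 95.5.
        z = (W - E[W]) / sqrt(Var[W]) = (20 - 27.5) / 9.7724 = -0.7675.
        Two-sided p = 2*Phi(z) = 0.442804.
Step 6: alpha = 0.05. fail to reject H0.

W+ = 20, W- = 35, W = min = 20, p = 0.442804, fail to reject H0.


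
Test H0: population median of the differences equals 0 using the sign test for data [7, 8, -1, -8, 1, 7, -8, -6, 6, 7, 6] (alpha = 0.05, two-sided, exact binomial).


Step 1: Discard zero differences. Original n = 11; n_eff = number of nonzero differences = 11.
Nonzero differences (with sign): +7, +8, -1, -8, +1, +7, -8, -6, +6, +7, +6
Step 2: Count signs: positive = 7, negative = 4.
Step 3: Under H0: P(positive) = 0.5, so the number of positives S ~ Bin(11, 0.5).
Step 4: Two-sided exact p-value = sum of Bin(11,0.5) probabilities at or below the observed probability = 0.548828.
Step 5: alpha = 0.05. fail to reject H0.

n_eff = 11, pos = 7, neg = 4, p = 0.548828, fail to reject H0.


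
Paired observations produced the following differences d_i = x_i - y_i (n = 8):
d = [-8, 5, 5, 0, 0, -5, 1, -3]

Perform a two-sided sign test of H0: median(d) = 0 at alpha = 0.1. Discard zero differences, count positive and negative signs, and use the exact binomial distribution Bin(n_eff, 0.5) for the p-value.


Step 1: Discard zero differences. Original n = 8; n_eff = number of nonzero differences = 6.
Nonzero differences (with sign): -8, +5, +5, -5, +1, -3
Step 2: Count signs: positive = 3, negative = 3.
Step 3: Under H0: P(positive) = 0.5, so the number of positives S ~ Bin(6, 0.5).
Step 4: Two-sided exact p-value = sum of Bin(6,0.5) probabilities at or below the observed probability = 1.000000.
Step 5: alpha = 0.1. fail to reject H0.

n_eff = 6, pos = 3, neg = 3, p = 1.000000, fail to reject H0.
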